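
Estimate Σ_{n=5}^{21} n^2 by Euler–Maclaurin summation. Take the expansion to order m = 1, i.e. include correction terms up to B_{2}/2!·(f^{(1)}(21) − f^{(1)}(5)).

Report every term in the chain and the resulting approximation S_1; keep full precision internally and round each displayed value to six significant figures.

S_1 ≈ 3281.00

The integral term ∫_5^21 x^2 dx = 3045.33.
½[f(5) + f(21)] = ½[25.0000 + 441.000] = 233.000.
So far: 3278.33.
Correction k=1: B_{2}/2! · (f^{(1)}(21) − f^{(1)}(5)) = 1/12 · (42.0000 − 10.0000) = 2.66667.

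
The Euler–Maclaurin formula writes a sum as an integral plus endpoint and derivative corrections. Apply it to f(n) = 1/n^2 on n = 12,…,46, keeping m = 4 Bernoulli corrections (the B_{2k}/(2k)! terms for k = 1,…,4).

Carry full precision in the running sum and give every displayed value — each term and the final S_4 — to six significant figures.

∫_12^46 1/x^2 dx evaluates to 0.0615942.
½[f(12) + f(46)] = ½[0.00694444 + 0.000472590] = 0.00370852.
Integral + boundary = 0.0653027.
Correction k=1: B_{2}/2! · (f^{(1)}(46) − f^{(1)}(12)) = 1/12 · (-2.05474e-05 − (-0.00115741)) = 9.47383e-05.
Running total after k=1: 0.0653975.
Correction k=2: B_{4}/4! · (f^{(3)}(46) − f^{(3)}(12)) = −1/720 · (-1.16526e-07 − (-9.64506e-05)) = -1.33797e-07.
Running total after k=2: 0.0653973.
Correction k=3: B_{6}/6! · (f^{(5)}(46) − f^{(5)}(12)) = 1/30240 · (-1.65207e-09 − (-2.00939e-05)) = 6.64425e-10.
Running total after k=3: 0.0653973.
Correction k=4: B_{8}/8! · (f^{(7)}(46) − f^{(7)}(12)) = −1/1209600 · (-4.37220e-11 − (-7.81429e-06)) = -6.46019e-12.

S_4 ≈ 0.0653973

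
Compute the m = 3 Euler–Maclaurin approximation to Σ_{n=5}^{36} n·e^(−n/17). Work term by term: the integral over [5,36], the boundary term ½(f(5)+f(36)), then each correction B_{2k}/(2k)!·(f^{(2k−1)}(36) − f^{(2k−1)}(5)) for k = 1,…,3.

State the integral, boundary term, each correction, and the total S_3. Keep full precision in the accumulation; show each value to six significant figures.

S_3 ≈ 174.271

Integral: ∫_5^36 x·e^(−x/17) dx = 170.297.
Boundary: ½(f(5) + f(36)) = ½(3.72594 + 4.33132) = 4.02863.
So far: 174.326.
Correction k=1: B_{2}/2! · (f^{(1)}(36) − f^{(1)}(5)) = 1/12 · (-0.134469 − 0.526016) = -0.0550404.
Running total after k=1: 174.271.
Correction k=2: B_{4}/4! · (f^{(3)}(36) − f^{(3)}(5)) = −1/720 · (0.000367335 − 0.00697714) = 9.18028e-06.
Running total after k=2: 174.271.
Correction k=3: B_{6}/6! · (f^{(5)}(36) − f^{(5)}(5)) = 1/30240 · (4.15211e-06 − 4.19867e-05) = -1.25114e-09.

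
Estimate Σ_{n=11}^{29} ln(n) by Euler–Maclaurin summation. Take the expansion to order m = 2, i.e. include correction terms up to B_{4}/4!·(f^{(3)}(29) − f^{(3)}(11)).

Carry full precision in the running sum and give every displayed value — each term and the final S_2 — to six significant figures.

S_2 ≈ 56.1526

The integral term ∫_11^29 ln(x) dx = 53.2747.
Boundary: ½(f(11) + f(29)) = ½(2.39790 + 3.36730) = 2.88260.
Integral + boundary = 56.1573.
Order-1 term: 1/12 · (0.0344828 − 0.0909091) = -0.00470219.
After k=1: 56.1526.
Order-2 term: −1/720 · (8.20042e-05 − 0.00150263) = 1.97309e-06.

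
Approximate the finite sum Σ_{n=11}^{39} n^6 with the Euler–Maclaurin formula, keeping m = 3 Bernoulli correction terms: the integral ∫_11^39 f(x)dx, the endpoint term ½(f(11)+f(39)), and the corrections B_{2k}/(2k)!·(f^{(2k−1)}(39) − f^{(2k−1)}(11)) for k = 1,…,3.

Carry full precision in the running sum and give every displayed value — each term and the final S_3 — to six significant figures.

S_3 ≈ 2.14069e+10

The integral term ∫_11^39 x^6 dx = 1.96016e+10.
Endpoint term: (f(11) + f(39))/2 = (1.77156e+06 + 3.51874e+09)/2 = 1.76026e+09.
Integral + boundary = 2.13619e+10.
k=1: B_{2}/(2)! × [f^{(1)}(39) − f^{(1)}(11)] = 1/12 × (5.41345e+08 − 966306) = 4.50316e+07.
Partial sum through k=1: 2.14069e+10.
k=2: B_{4}/(4)! × [f^{(3)}(39) − f^{(3)}(11)] = −1/720 × (7.11828e+06 − 159720) = -9664.67.
Partial sum through k=2: 2.14069e+10.
k=3: B_{6}/(6)! × [f^{(5)}(39) − f^{(5)}(11)] = 1/30240 × (28080.0 − 7920.00) = 0.666667.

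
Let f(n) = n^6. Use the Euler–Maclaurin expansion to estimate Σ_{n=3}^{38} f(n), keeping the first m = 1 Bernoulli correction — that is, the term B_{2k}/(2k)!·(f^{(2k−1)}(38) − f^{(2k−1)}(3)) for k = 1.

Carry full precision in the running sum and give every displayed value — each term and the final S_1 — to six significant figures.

Integral: ∫_3^38 x^6 dx = 1.63451e+10.
Endpoint term: (f(3) + f(38))/2 = (729.000 + 3.01094e+09)/2 = 1.50547e+09.
Integral + boundary = 1.78506e+10.
k=1: B_{2}/(2)! × [f^{(1)}(38) − f^{(1)}(3)] = 1/12 × (4.75411e+08 − 1458.00) = 3.96175e+07.

S_1 ≈ 1.78902e+10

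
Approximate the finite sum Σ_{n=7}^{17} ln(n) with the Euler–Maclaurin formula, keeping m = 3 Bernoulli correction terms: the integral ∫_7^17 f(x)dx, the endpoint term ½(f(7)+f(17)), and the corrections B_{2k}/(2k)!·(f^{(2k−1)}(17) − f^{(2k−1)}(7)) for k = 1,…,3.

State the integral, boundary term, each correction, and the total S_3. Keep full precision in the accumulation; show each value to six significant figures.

S_3 ≈ 26.9258

∫_7^17 ln(x) dx evaluates to 24.5433.
Boundary: ½(f(7) + f(17)) = ½(1.94591 + 2.83321) = 2.38956.
Running total after boundary: 26.9328.
k=1: B_{2}/(2)! × [f^{(1)}(17) − f^{(1)}(7)] = 1/12 × (0.0588235 − 0.142857) = -0.00700280.
Running total after k=1: 26.9258.
k=2: B_{4}/(4)! × [f^{(3)}(17) − f^{(3)}(7)] = −1/720 × (0.000407083 − 0.00583090) = 7.53308e-06.
Running total after k=2: 26.9258.
k=3: B_{6}/(6)! × [f^{(5)}(17) − f^{(5)}(7)] = 1/30240 × (1.69031e-05 − 0.00142798) = -4.66625e-08.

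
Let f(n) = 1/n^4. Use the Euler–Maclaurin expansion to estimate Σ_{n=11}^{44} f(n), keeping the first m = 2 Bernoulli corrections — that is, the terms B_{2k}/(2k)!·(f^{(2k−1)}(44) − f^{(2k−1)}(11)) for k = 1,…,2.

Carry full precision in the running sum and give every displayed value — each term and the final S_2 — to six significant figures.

S_2 ≈ 0.000282868

Integral: ∫_11^44 1/x^4 dx = 0.000246525.
Endpoint term: (f(11) + f(44))/2 = (6.83013e-05 + 2.66802e-07)/2 = 3.42841e-05.
Integral + boundary = 0.000280809.
Correction k=1: B_{2}/2! · (f^{(1)}(44) − f^{(1)}(11)) = 1/12 · (-2.42547e-08 − (-2.48369e-05)) = 2.06772e-06.
After k=1: 0.000282877.
Correction k=2: B_{4}/4! · (f^{(3)}(44) − f^{(3)}(11)) = −1/720 · (-3.75848e-10 − (-6.15790e-06)) = -8.55211e-09.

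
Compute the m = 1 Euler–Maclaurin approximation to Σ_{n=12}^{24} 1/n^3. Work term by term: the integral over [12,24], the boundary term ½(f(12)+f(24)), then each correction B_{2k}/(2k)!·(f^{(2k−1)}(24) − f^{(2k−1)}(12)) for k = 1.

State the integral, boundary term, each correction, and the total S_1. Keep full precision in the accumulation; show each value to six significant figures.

Integral: ∫_12^24 1/x^3 dx = 0.00260417.
Endpoint term: (f(12) + f(24))/2 = (0.000578704 + 7.23380e-05)/2 = 0.000325521.
So far: 0.00292969.
k=1: B_{2}/(2)! × [f^{(1)}(24) − f^{(1)}(12)] = 1/12 × (-9.04225e-06 − (-0.000144676)) = 1.13028e-05.

S_1 ≈ 0.00294099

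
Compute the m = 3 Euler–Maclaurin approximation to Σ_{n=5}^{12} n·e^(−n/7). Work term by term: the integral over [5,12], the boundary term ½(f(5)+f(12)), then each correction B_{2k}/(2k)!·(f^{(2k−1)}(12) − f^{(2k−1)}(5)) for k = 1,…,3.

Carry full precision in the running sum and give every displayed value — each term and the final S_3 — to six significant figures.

The integral term ∫_5^12 x·e^(−x/7) dx = 17.1692.
Endpoint term: (f(5) + f(12))/2 = (2.44771 + 2.16111)/2 = 2.30441.
So far: 19.4736.
Order-1 term: 1/12 · (-0.128637 − 0.139869) = -0.0223755.
Running total after k=1: 19.4513.
Order-2 term: −1/720 · (0.00472545 − 0.0228358) = 2.51532e-05.
Running total after k=2: 19.4513.
Order-3 term: 1/30240 · (0.000246452 − 0.000873817) = -2.07462e-08.

S_3 ≈ 19.4513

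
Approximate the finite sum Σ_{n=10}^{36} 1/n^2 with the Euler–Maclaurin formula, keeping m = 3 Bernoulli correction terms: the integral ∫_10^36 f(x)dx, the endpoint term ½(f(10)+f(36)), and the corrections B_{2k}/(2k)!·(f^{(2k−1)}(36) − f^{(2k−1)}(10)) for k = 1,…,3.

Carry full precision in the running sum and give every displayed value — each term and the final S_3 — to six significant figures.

The integral term ∫_10^36 1/x^2 dx = 0.0722222.
Endpoint term: (f(10) + f(36))/2 = (0.0100000 + 0.000771605)/2 = 0.00538580.
Integral + boundary = 0.0776080.
k=1: B_{2}/(2)! × [f^{(1)}(36) − f^{(1)}(10)] = 1/12 × (-4.28669e-05 − (-0.00200000)) = 0.000163094.
Running total after k=1: 0.0777711.
k=2: B_{4}/(4)! × [f^{(3)}(36) − f^{(3)}(10)] = −1/720 × (-3.96916e-07 − (-0.000240000)) = -3.32782e-07.
Running total after k=2: 0.0777708.
k=3: B_{6}/(6)! × [f^{(5)}(36) − f^{(5)}(10)] = 1/30240 × (-9.18787e-09 − (-7.20000e-05)) = 2.38065e-09.

S_3 ≈ 0.0777708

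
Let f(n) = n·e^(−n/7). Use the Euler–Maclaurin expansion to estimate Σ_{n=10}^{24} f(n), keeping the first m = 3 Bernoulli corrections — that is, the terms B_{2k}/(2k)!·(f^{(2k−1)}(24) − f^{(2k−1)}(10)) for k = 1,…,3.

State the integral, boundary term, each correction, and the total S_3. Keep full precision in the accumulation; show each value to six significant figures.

S_3 ≈ 23.0699

Integral: ∫_10^24 x·e^(−x/7) dx = 21.4805.
½[f(10) + f(24)] = ½[2.39651 + 0.778398] = 1.58745.
Running total after boundary: 23.0679.
Correction k=1: B_{2}/2! · (f^{(1)}(24) − f^{(1)}(10)) = 1/12 · (-0.0787664 − (-0.102708)) = 0.00199510.
Partial sum through k=1: 23.0699.
Correction k=2: B_{4}/4! · (f^{(3)}(24) − f^{(3)}(10)) = −1/720 · (-0.000283673 − 0.00768560) = 1.10684e-05.
Partial sum through k=2: 23.0699.
Correction k=3: B_{6}/6! · (f^{(5)}(24) − f^{(5)}(10)) = 1/30240 · (2.12272e-05 − 0.000356475) = -1.10862e-08.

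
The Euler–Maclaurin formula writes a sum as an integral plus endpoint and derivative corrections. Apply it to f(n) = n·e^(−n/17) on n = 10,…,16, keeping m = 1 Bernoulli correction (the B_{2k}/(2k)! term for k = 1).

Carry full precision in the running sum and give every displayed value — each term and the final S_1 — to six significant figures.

S_1 ≈ 41.8818

∫_10^16 x·e^(−x/17) dx evaluates to 36.0011.
Boundary: ½(f(10) + f(16)) = ½(5.55306 + 6.24270) = 5.89788.
So far: 41.8990.
Order-1 term: 1/12 · (0.0229511 − 0.228656) = -0.0171420.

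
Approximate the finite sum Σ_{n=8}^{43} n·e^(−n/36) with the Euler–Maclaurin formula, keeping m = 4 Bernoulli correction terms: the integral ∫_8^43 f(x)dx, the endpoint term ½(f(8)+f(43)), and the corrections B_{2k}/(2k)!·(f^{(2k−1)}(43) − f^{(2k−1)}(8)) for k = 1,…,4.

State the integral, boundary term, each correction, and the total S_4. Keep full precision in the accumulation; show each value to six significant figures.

S_4 ≈ 416.657

The integral term ∫_8^43 x·e^(−x/36) dx = 407.000.
Boundary: ½(f(8) + f(43)) = ½(6.40590 + 13.0235) = 9.71470.
Running total after boundary: 416.714.
Order-1 term: 1/12 · (-0.0588918 − 0.622796) = -0.0568073.
Partial sum through k=1: 416.657.
Order-2 term: −1/720 · (0.000421954 − 0.00171626) = 1.79764e-06.
Partial sum through k=2: 416.657.
Order-3 term: 1/30240 · (6.86226e-07 − 2.27775e-06) = -5.26297e-11.
Partial sum through k=3: 416.657.
Order-4 term: −1/1209600 · (8.07771e-10 − 2.49323e-09) = 1.39340e-15.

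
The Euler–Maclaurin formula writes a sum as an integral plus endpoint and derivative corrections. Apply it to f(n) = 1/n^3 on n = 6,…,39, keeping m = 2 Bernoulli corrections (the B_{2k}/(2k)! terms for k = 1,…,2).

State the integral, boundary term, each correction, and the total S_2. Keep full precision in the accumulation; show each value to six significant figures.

S_2 ≈ 0.0160744

∫_6^39 1/x^3 dx evaluates to 0.0135602.
Endpoint term: (f(6) + f(39))/2 = (0.00462963 + 1.68580e-05)/2 = 0.00232324.
Running total after boundary: 0.0158834.
Order-1 term: 1/12 · (-1.29677e-06 − (-0.00231481)) = 0.000192793.
Partial sum through k=1: 0.0160762.
Order-2 term: −1/720 · (-1.70515e-08 − (-0.00128601)) = -1.78610e-06.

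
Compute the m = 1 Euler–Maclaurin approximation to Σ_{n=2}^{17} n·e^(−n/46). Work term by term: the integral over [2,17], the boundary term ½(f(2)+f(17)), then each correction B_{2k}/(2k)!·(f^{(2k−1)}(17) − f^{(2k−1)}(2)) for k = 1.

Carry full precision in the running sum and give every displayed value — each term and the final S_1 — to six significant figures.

S_1 ≈ 118.230

Integral: ∫_2^17 x·e^(−x/46) dx = 111.438.
Endpoint term: (f(2) + f(17))/2 = (1.91491 + 11.7476)/2 = 6.83125.
Running total after boundary: 118.270.
Correction k=1: B_{2}/2! · (f^{(1)}(17) − f^{(1)}(2)) = 1/12 · (0.435652 − 0.915825) = -0.0400144.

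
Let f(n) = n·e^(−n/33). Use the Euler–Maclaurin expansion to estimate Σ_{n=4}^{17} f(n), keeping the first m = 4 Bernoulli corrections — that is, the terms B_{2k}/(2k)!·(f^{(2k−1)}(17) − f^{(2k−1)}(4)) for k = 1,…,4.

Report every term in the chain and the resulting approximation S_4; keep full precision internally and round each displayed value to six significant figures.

S_4 ≈ 102.700

Integral: ∫_4^17 x·e^(−x/33) dx = 95.8914.
Boundary: ½(f(4) + f(17)) = ½(3.54338 + 10.1560) = 6.84968.
Integral + boundary = 102.741.
Correction k=1: B_{2}/2! · (f^{(1)}(17) − f^{(1)}(4)) = 1/12 · (0.289653 − 0.778471) = -0.0407348.
Running total after k=1: 102.700.
Correction k=2: B_{4}/4! · (f^{(3)}(17) − f^{(3)}(4)) = −1/720 · (0.00136315 − 0.00234175) = 1.35916e-06.
Running total after k=2: 102.700.
Correction k=3: B_{6}/6! · (f^{(5)}(17) − f^{(5)}(4)) = 1/30240 · (2.25925e-06 − 3.64430e-06) = -4.58020e-11.
Running total after k=3: 102.700.
Correction k=4: B_{8}/8! · (f^{(7)}(17) − f^{(7)}(4)) = −1/1209600 · (2.99978e-09 − 4.71831e-09) = 1.42075e-15.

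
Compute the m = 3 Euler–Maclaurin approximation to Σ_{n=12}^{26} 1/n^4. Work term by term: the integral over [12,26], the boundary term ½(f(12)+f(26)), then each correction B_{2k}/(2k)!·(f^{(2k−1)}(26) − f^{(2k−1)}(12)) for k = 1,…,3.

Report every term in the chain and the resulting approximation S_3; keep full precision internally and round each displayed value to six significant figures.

∫_12^26 1/x^4 dx evaluates to 0.000173936.
½[f(12) + f(26)] = ½[4.82253e-05 + 2.18830e-06] = 2.52068e-05.
Running total after boundary: 0.000199143.
Order-1 term: 1/12 · (-3.36661e-07 − (-1.60751e-05)) = 1.31154e-06.
Partial sum through k=1: 0.000200454.
Order-2 term: −1/720 · (-1.49406e-08 − (-3.34898e-06)) = -4.63061e-09.
Partial sum through k=2: 0.000200450.
Order-3 term: 1/30240 · (-1.23768e-09 − (-1.30238e-06)) = 4.30272e-11.

S_3 ≈ 0.000200450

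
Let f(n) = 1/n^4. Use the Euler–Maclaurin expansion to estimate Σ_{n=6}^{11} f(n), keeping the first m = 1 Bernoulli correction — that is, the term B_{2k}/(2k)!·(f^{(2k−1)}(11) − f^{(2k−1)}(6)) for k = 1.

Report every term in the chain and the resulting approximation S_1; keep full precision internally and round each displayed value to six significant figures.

S_1 ≈ 0.00175352

Integral: ∫_6^11 1/x^4 dx = 0.00129277.
Endpoint term: (f(6) + f(11))/2 = (0.000771605 + 6.83013e-05)/2 = 0.000419953.
So far: 0.00171272.
Correction k=1: B_{2}/2! · (f^{(1)}(11) − f^{(1)}(6)) = 1/12 · (-2.48369e-05 − (-0.000514403)) = 4.07972e-05.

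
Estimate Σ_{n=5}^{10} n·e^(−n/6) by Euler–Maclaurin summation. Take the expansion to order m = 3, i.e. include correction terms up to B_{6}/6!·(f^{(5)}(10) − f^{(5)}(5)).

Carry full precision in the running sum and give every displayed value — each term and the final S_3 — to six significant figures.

Integral: ∫_5^10 x·e^(−x/6) dx = 10.5514.
½[f(5) + f(10)] = ½[2.17299 + 1.88876] = 2.03087.
Integral + boundary = 12.5823.
Correction k=1: B_{2}/2! · (f^{(1)}(10) − f^{(1)}(5)) = 1/12 · (-0.125917 − 0.0724330) = -0.0165292.
After k=1: 12.5658.
Correction k=2: B_{4}/4! · (f^{(3)}(10) − f^{(3)}(5)) = −1/720 · (0.00699539 − 0.0261564) = 2.66125e-05.
After k=2: 12.5658.
Correction k=3: B_{6}/6! · (f^{(5)}(10) − f^{(5)}(5)) = 1/30240 · (0.000485791 − 0.00139724) = -3.01406e-08.

S_3 ≈ 12.5658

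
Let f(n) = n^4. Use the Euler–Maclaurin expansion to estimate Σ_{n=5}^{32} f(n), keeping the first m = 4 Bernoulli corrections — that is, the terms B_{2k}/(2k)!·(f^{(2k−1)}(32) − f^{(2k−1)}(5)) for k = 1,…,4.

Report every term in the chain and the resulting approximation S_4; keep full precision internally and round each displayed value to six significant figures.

Integral: ∫_5^32 x^4 dx = 6.71026e+06.
½[f(5) + f(32)] = ½[625.000 + 1.04858e+06] = 524600.
Running total after boundary: 7.23486e+06.
Order-1 term: 1/12 · (131072 − 500.000) = 10881.0.
Partial sum through k=1: 7.24574e+06.
Order-2 term: −1/720 · (768.000 − 120.000) = -0.900000.
Partial sum through k=2: 7.24574e+06.
Order-3 term: 1/30240 · (0.00000 − 0.00000) = 0.00000.
Partial sum through k=3: 7.24574e+06.
Order-4 term: −1/1209600 · (0.00000 − 0.00000) = 0.00000.

S_4 ≈ 7.24574e+06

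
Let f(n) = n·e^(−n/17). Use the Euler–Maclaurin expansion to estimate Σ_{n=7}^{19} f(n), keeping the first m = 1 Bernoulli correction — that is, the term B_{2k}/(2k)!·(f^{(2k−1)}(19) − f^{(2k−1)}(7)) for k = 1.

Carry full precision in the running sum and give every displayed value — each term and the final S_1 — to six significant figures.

∫_7^19 x·e^(−x/17) dx evaluates to 70.1383.
Endpoint term: (f(7) + f(19))/2 = (4.63736 + 6.21392)/2 = 5.42564.
Integral + boundary = 75.5639.
Correction k=1: B_{2}/2! · (f^{(1)}(19) − f^{(1)}(7)) = 1/12 · (-0.0384763 − 0.389694) = -0.0356809.

S_1 ≈ 75.5282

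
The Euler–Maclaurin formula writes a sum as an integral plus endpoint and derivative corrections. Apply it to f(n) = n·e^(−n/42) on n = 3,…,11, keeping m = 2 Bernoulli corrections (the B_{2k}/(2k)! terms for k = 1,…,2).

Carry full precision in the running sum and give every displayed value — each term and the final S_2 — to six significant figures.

S_2 ≈ 52.2186

Integral: ∫_3^11 x·e^(−x/42) dx = 46.6140.
½[f(3) + f(11)] = ½[2.79319 + 8.46543] = 5.62931.
Integral + boundary = 52.2433.
Correction k=1: B_{2}/2! · (f^{(1)}(11) − f^{(1)}(3)) = 1/12 · (0.568027 − 0.864558) = -0.0247110.
Partial sum through k=1: 52.2186.
Correction k=2: B_{4}/4! · (f^{(3)}(11) − f^{(3)}(3)) = −1/720 · (0.00119456 − 0.00154574) = 4.87756e-07.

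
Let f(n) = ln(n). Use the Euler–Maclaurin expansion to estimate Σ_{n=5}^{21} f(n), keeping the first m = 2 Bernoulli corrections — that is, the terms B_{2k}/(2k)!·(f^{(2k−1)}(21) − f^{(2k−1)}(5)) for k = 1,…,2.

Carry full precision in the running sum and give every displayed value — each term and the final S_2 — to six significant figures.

S_2 ≈ 42.2021

The integral term ∫_5^21 ln(x) dx = 39.8878.
Endpoint term: (f(5) + f(21))/2 = (1.60944 + 3.04452)/2 = 2.32698.
Running total after boundary: 42.2148.
Correction k=1: B_{2}/2! · (f^{(1)}(21) − f^{(1)}(5)) = 1/12 · (0.0476190 − 0.200000) = -0.0126984.
Running total after k=1: 42.2021.
Correction k=2: B_{4}/4! · (f^{(3)}(21) − f^{(3)}(5)) = −1/720 · (0.000215959 − 0.0160000) = 2.19223e-05.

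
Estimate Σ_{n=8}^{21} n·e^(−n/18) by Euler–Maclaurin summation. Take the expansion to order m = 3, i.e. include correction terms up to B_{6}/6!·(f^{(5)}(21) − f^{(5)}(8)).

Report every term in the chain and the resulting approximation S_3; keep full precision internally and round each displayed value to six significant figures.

S_3 ≈ 87.2678

∫_8^21 x·e^(−x/18) dx evaluates to 81.4674.
Boundary: ½(f(8) + f(21)) = ½(5.12944 + 6.53947) = 5.83446.
Running total after boundary: 87.3018.
k=1: B_{2}/(2)! × [f^{(1)}(21) − f^{(1)}(8)] = 1/12 × (-0.0519005 − 0.356211) = -0.0340093.
Partial sum through k=1: 87.2678.
k=2: B_{4}/(4)! × [f^{(3)}(21) − f^{(3)}(8)] = −1/720 × (0.00176206 − 0.00505732) = 4.57676e-06.
Partial sum through k=2: 87.2678.
k=3: B_{6}/(6)! × [f^{(5)}(21) − f^{(5)}(8)] = 1/30240 × (1.13713e-05 − 2.78248e-05) = -5.44097e-10.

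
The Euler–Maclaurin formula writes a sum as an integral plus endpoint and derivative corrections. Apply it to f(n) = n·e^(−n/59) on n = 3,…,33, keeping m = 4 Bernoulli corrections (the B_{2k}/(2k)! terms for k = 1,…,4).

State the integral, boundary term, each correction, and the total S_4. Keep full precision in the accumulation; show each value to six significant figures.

∫_3^33 x·e^(−x/59) dx evaluates to 374.024.
Boundary: ½(f(3) + f(33)) = ½(2.85127 + 18.8627) = 10.8570.
Integral + boundary = 384.881.
Order-1 term: 1/12 · (0.251890 − 0.902097) = -0.0541839.
After k=1: 384.827.
Order-2 term: −1/720 · (0.000400771 − 0.000805212) = 5.61725e-07.
After k=2: 384.827.
Order-3 term: 1/30240 · (2.09474e-07 − 3.88186e-07) = -5.90978e-12.
After k=3: 384.827.
Order-4 term: −1/1209600 · (8.72789e-11 − 1.56580e-10) = 5.72928e-17.

S_4 ≈ 384.827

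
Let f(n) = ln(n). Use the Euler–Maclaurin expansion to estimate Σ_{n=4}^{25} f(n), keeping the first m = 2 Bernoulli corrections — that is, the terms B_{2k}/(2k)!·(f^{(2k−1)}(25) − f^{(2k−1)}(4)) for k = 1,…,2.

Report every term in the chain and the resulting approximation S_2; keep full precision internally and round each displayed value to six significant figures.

S_2 ≈ 56.2118

Integral: ∫_4^25 ln(x) dx = 53.9267.
Boundary: ½(f(4) + f(25)) = ½(1.38629 + 3.21888) = 2.30259.
Integral + boundary = 56.2293.
Order-1 term: 1/12 · (0.0400000 − 0.250000) = -0.0175000.
Partial sum through k=1: 56.2118.
Order-2 term: −1/720 · (0.000128000 − 0.0312500) = 4.32250e-05.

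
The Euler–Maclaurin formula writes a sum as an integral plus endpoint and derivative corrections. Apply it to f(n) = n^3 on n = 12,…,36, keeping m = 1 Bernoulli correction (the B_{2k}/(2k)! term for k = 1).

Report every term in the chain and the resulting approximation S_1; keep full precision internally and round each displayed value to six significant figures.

∫_12^36 x^3 dx evaluates to 414720.
Endpoint term: (f(12) + f(36))/2 = (1728.00 + 46656.0)/2 = 24192.0.
Running total after boundary: 438912.
Correction k=1: B_{2}/2! · (f^{(1)}(36) − f^{(1)}(12)) = 1/12 · (3888.00 − 432.000) = 288.000.

S_1 ≈ 439200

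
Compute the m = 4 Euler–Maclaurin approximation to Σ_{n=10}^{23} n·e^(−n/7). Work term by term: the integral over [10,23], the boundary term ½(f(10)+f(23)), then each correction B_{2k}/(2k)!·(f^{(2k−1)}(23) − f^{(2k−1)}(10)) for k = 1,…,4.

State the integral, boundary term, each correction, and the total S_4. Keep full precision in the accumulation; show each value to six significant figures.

∫_10^23 x·e^(−x/7) dx evaluates to 20.6616.
Boundary: ½(f(10) + f(23)) = ½(2.39651 + 0.860519) = 1.62851.
Integral + boundary = 22.2901.
Correction k=1: B_{2}/2! · (f^{(1)}(23) − f^{(1)}(10)) = 1/12 · (-0.0855174 − (-0.102708)) = 0.00143252.
Partial sum through k=1: 22.2915.
Correction k=2: B_{4}/4! · (f^{(3)}(23) − f^{(3)}(10)) = −1/720 · (-0.000218157 − 0.00768560) = 1.09774e-05.
Partial sum through k=2: 22.2915.
Correction k=3: B_{6}/6! · (f^{(5)}(23) − f^{(5)}(10)) = 1/30240 · (2.67130e-05 − 0.000356475) = -1.09048e-08.
Partial sum through k=3: 22.2915.
Correction k=4: B_{8}/8! · (f^{(7)}(23) − f^{(7)}(10)) = −1/1209600 · (1.18119e-06 − 1.13490e-05) = 8.40593e-12.

S_4 ≈ 22.2915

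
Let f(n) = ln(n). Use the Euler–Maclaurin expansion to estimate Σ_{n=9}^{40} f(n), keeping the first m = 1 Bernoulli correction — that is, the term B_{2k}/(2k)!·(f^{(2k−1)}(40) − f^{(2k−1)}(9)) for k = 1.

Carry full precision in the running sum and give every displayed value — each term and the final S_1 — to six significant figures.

S_1 ≈ 99.7160

The integral term ∫_9^40 ln(x) dx = 96.7802.
½[f(9) + f(40)] = ½[2.19722 + 3.68888] = 2.94305.
So far: 99.7232.
k=1: B_{2}/(2)! × [f^{(1)}(40) − f^{(1)}(9)] = 1/12 × (0.0250000 − 0.111111) = -0.00717593.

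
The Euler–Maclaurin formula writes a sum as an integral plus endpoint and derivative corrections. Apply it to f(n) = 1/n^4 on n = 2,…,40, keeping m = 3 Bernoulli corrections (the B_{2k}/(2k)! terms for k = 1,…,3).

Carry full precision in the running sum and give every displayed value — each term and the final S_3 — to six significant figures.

∫_2^40 1/x^4 dx evaluates to 0.0416615.
½[f(2) + f(40)] = ½[0.0625000 + 3.90625e-07] = 0.0312502.
So far: 0.0729117.
Order-1 term: 1/12 · (-3.90625e-08 − (-0.125000)) = 0.0104167.
Running total after k=1: 0.0833283.
Order-2 term: −1/720 · (-7.32422e-10 − (-0.937500)) = -0.00130208.
Running total after k=2: 0.0820262.
Order-3 term: 1/30240 · (-2.56348e-11 − (-13.1250)) = 0.000434028.

S_3 ≈ 0.0824603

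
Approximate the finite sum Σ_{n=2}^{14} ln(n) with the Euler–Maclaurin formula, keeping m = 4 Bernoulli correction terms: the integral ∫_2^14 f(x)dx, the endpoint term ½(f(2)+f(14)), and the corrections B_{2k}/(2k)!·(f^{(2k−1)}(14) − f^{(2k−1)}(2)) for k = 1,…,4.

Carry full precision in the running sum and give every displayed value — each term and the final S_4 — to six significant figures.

∫_2^14 ln(x) dx evaluates to 23.5605.
½[f(2) + f(14)] = ½[0.693147 + 2.63906] = 1.66610.
Integral + boundary = 25.2266.
Order-1 term: 1/12 · (0.0714286 − 0.500000) = -0.0357143.
Running total after k=1: 25.1909.
Order-2 term: −1/720 · (0.000728863 − 0.250000) = 0.000346210.
Running total after k=2: 25.1912.
Order-3 term: 1/30240 · (4.46243e-05 − 0.750000) = -2.48001e-05.
Running total after k=3: 25.1912.
Order-4 term: −1/1209600 · (6.83024e-06 − 5.62500) = 4.65029e-06.

S_4 ≈ 25.1912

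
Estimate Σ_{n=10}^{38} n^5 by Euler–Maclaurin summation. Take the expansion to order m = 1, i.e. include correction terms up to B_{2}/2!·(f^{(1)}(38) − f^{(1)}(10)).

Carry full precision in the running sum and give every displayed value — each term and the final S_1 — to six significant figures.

S_1 ≈ 5.42188e+08

∫_10^38 x^5 dx evaluates to 5.01656e+08.
½[f(10) + f(38)] = ½[100000 + 7.92352e+07] = 3.96676e+07.
Integral + boundary = 5.41324e+08.
Order-1 term: 1/12 · (1.04257e+07 − 50000.0) = 864640.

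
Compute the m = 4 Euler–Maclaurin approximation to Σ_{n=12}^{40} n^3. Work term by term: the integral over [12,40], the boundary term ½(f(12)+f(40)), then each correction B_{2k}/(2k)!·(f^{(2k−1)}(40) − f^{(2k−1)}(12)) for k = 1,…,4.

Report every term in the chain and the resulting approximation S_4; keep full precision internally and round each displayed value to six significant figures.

The integral term ∫_12^40 x^3 dx = 634816.
½[f(12) + f(40)] = ½[1728.00 + 64000.0] = 32864.0.
Integral + boundary = 667680.
k=1: B_{2}/(2)! × [f^{(1)}(40) − f^{(1)}(12)] = 1/12 × (4800.00 − 432.000) = 364.000.
Partial sum through k=1: 668044.
k=2: B_{4}/(4)! × [f^{(3)}(40) − f^{(3)}(12)] = −1/720 × (6.00000 − 6.00000) = 0.00000.
Partial sum through k=2: 668044.
k=3: B_{6}/(6)! × [f^{(5)}(40) − f^{(5)}(12)] = 1/30240 × (0.00000 − 0.00000) = 0.00000.
Partial sum through k=3: 668044.
k=4: B_{8}/(8)! × [f^{(7)}(40) − f^{(7)}(12)] = −1/1209600 × (0.00000 − 0.00000) = 0.00000.

S_4 ≈ 668044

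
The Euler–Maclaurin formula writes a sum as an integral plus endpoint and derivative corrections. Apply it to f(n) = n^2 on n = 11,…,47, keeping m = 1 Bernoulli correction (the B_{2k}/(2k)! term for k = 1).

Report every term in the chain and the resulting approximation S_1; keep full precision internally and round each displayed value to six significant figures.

S_1 ≈ 35335.0

Integral: ∫_11^47 x^2 dx = 34164.0.
Endpoint term: (f(11) + f(47))/2 = (121.000 + 2209.00)/2 = 1165.00.
Integral + boundary = 35329.0.
k=1: B_{2}/(2)! × [f^{(1)}(47) − f^{(1)}(11)] = 1/12 × (94.0000 − 22.0000) = 6.00000.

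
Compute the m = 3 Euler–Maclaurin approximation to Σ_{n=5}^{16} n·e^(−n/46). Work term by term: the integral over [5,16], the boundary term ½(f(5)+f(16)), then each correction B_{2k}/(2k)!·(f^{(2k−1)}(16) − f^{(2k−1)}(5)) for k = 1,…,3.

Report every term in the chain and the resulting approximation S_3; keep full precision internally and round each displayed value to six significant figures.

Integral: ∫_5^16 x·e^(−x/46) dx = 90.2257.
½[f(5) + f(16)] = ½[4.48502 + 11.2995] = 7.89228.
Running total after boundary: 98.1180.
Order-1 term: 1/12 · (0.460579 − 0.799503) = -0.0282436.
Partial sum through k=1: 98.0897.
Order-2 term: −1/720 · (0.000885171 − 0.00122567) = 4.72909e-07.
Partial sum through k=2: 98.0897.
Order-3 term: 1/30240 · (7.33780e-07 − 9.79913e-07) = -8.13932e-12.

S_3 ≈ 98.0897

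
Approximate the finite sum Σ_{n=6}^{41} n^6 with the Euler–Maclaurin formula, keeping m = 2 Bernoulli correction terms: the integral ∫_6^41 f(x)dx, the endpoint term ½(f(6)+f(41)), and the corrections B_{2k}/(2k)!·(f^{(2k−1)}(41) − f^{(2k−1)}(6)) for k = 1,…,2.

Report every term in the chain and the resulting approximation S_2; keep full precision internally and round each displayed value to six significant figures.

∫_6^41 x^6 dx evaluates to 2.78220e+10.
½[f(6) + f(41)] = ½[46656.0 + 4.75010e+09] = 2.37508e+09.
Running total after boundary: 3.01971e+10.
Order-1 term: 1/12 · (6.95137e+08 − 46656.0) = 5.79242e+07.
Partial sum through k=1: 3.02550e+10.
Order-2 term: −1/720 · (8.27052e+06 − 25920.0) = -11450.8.

S_2 ≈ 3.02550e+10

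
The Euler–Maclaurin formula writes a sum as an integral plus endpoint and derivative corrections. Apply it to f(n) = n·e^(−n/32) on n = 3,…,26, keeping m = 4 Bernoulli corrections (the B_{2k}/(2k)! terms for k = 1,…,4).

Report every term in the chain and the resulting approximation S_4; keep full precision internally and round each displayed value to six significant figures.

The integral term ∫_3^26 x·e^(−x/32) dx = 196.177.
Endpoint term: (f(3) + f(26))/2 = (2.73153 + 11.5374)/2 = 7.13448.
So far: 203.311.
Correction k=1: B_{2}/2! · (f^{(1)}(26) − f^{(1)}(3)) = 1/12 · (0.0832026 − 0.825150) = -0.0618289.
After k=1: 203.249.
Correction k=2: B_{4}/4! · (f^{(3)}(26) − f^{(3)}(3)) = −1/720 · (0.000947947 − 0.00258415) = 2.27251e-06.
After k=2: 203.249.
Correction k=3: B_{6}/6! · (f^{(5)}(26) − f^{(5)}(3)) = 1/30240 · (1.77211e-06 − 4.26025e-06) = -8.22796e-11.
After k=3: 203.249.
Correction k=4: B_{8}/8! · (f^{(7)}(26) − f^{(7)}(3)) = −1/1209600 · (2.55712e-09 − 5.85635e-09) = 2.72754e-15.

S_4 ≈ 203.249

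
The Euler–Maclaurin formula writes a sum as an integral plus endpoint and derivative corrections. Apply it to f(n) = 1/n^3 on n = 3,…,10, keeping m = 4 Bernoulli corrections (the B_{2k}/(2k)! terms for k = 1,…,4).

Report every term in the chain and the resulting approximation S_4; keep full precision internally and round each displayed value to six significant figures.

∫_3^10 1/x^3 dx evaluates to 0.0505556.
Boundary: ½(f(3) + f(10)) = ½(0.0370370 + 0.00100000) = 0.0190185.
Integral + boundary = 0.0695741.
k=1: B_{2}/(2)! × [f^{(1)}(10) − f^{(1)}(3)] = 1/12 × (-0.000300000 − (-0.0370370)) = 0.00306142.
After k=1: 0.0726355.
k=2: B_{4}/(4)! × [f^{(3)}(10) − f^{(3)}(3)] = −1/720 × (-6.00000e-05 − (-0.0823045)) = -0.000114229.
After k=2: 0.0725213.
k=3: B_{6}/(6)! × [f^{(5)}(10) − f^{(5)}(3)] = 1/30240 × (-2.52000e-05 − (-0.384088)) = 1.27005e-05.
After k=3: 0.0725340.
k=4: B_{8}/(8)! × [f^{(7)}(10) − f^{(7)}(3)] = −1/1209600 × (-1.81440e-05 − (-3.07270)) = -2.54025e-06.

S_4 ≈ 0.0725314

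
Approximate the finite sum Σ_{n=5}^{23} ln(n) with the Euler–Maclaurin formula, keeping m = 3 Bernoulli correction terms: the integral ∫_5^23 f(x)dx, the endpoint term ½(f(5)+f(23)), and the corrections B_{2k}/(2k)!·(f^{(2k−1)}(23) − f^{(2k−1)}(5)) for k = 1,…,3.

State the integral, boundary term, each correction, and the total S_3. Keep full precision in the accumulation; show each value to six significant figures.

S_3 ≈ 48.4286

The integral term ∫_5^23 ln(x) dx = 46.0692.
Boundary: ½(f(5) + f(23)) = ½(1.60944 + 3.13549) = 2.37247.
So far: 48.4416.
Correction k=1: B_{2}/2! · (f^{(1)}(23) − f^{(1)}(5)) = 1/12 · (0.0434783 − 0.200000) = -0.0130435.
After k=1: 48.4286.
Correction k=2: B_{4}/4! · (f^{(3)}(23) − f^{(3)}(5)) = −1/720 · (0.000164379 − 0.0160000) = 2.19939e-05.
After k=2: 48.4286.
Correction k=3: B_{6}/6! · (f^{(5)}(23) − f^{(5)}(5)) = 1/30240 · (3.72883e-06 − 0.00768000) = -2.53845e-07.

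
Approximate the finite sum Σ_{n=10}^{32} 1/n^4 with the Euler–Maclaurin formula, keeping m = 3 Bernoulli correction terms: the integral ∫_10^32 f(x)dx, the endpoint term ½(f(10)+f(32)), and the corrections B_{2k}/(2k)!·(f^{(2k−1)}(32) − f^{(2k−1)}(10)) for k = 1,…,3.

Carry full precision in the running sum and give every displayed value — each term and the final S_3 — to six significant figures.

S_3 ≈ 0.000376945

The integral term ∫_10^32 1/x^4 dx = 0.000323161.
Boundary: ½(f(10) + f(32)) = ½(0.000100000 + 9.53674e-07) = 5.04768e-05.
So far: 0.000373638.
k=1: B_{2}/(2)! × [f^{(1)}(32) − f^{(1)}(10)] = 1/12 × (-1.19209e-07 − (-4.00000e-05)) = 3.32340e-06.
Partial sum through k=1: 0.000376961.
k=2: B_{4}/(4)! × [f^{(3)}(32) − f^{(3)}(10)] = −1/720 × (-3.49246e-09 − (-1.20000e-05)) = -1.66618e-08.
Partial sum through k=2: 0.000376944.
k=3: B_{6}/(6)! × [f^{(5)}(32) − f^{(5)}(10)] = 1/30240 × (-1.90994e-10 − (-6.72000e-06)) = 2.22216e-10.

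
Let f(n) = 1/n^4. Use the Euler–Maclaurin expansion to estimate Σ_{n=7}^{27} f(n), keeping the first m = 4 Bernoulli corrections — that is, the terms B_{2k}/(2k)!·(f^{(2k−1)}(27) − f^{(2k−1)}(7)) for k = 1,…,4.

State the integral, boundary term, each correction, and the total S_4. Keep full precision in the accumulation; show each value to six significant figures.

S_4 ≈ 0.00118368

∫_7^27 1/x^4 dx evaluates to 0.000954882.
Endpoint term: (f(7) + f(27))/2 = (0.000416493 + 1.88168e-06)/2 = 0.000209187.
So far: 0.00116407.
k=1: B_{2}/(2)! × [f^{(1)}(27) − f^{(1)}(7)] = 1/12 × (-2.78767e-07 − (-0.000237996)) = 1.98098e-05.
After k=1: 0.00118388.
k=2: B_{4}/(4)! × [f^{(3)}(27) − f^{(3)}(7)] = −1/720 × (-1.14719e-08 − (-0.000145712)) = -2.02362e-07.
After k=2: 0.00118368.
k=3: B_{6}/(6)! × [f^{(5)}(27) − f^{(5)}(7)] = 1/30240 × (-8.81242e-10 − (-0.000166528)) = 5.50684e-09.
After k=3: 0.00118368.
k=4: B_{8}/(8)! × [f^{(7)}(27) − f^{(7)}(7)] = −1/1209600 × (-1.08795e-10 − (-0.000305868)) = -2.52867e-10.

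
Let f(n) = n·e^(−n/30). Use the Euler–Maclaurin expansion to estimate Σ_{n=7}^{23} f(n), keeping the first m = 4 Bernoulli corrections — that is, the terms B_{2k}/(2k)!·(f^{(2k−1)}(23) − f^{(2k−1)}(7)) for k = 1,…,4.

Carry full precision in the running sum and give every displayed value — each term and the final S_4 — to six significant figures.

∫_7^23 x·e^(−x/30) dx evaluates to 140.349.
½[f(7) + f(23)] = ½[5.54323 + 10.6849] = 8.11404.
So far: 148.463.
Order-1 term: 1/12 · (0.108397 − 0.607115) = -0.0415599.
After k=1: 148.421.
Order-2 term: −1/720 · (0.00115279 − 0.00243433) = 1.77991e-06.
After k=2: 148.421.
Order-3 term: 1/30240 · (2.42794e-06 − 4.66009e-06) = -7.38144e-11.
After k=3: 148.421.
Order-4 term: −1/1209600 · (3.97222e-09 − 7.35042e-09) = 2.79282e-15.

S_4 ≈ 148.421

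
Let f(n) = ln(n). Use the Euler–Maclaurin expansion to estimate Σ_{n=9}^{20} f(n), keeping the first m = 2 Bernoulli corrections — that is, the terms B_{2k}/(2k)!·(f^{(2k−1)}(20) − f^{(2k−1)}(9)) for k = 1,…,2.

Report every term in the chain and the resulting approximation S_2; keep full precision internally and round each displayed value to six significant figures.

The integral term ∫_9^20 ln(x) dx = 29.1396.
Endpoint term: (f(9) + f(20))/2 = (2.19722 + 2.99573)/2 = 2.59648.
Running total after boundary: 31.7361.
k=1: B_{2}/(2)! × [f^{(1)}(20) − f^{(1)}(9)] = 1/12 × (0.0500000 − 0.111111) = -0.00509259.
After k=1: 31.7310.
k=2: B_{4}/(4)! × [f^{(3)}(20) − f^{(3)}(9)] = −1/720 × (0.000250000 − 0.00274348) = 3.46317e-06.

S_2 ≈ 31.7310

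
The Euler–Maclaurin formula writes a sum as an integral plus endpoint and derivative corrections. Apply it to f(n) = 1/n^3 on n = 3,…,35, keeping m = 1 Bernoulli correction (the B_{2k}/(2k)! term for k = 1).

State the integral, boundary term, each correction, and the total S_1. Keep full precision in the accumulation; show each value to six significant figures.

S_1 ≈ 0.0767638

The integral term ∫_3^35 1/x^3 dx = 0.0551474.
Boundary: ½(f(3) + f(35)) = ½(0.0370370 + 2.33236e-05) = 0.0185302.
So far: 0.0736776.
Order-1 term: 1/12 · (-1.99917e-06 − (-0.0370370)) = 0.00308625.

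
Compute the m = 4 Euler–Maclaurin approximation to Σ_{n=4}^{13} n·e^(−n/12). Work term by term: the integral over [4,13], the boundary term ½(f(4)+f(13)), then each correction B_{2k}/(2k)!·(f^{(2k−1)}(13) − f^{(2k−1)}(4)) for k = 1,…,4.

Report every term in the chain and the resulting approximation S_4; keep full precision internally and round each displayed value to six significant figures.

S_4 ≈ 39.6253

The integral term ∫_4^13 x·e^(−x/12) dx = 36.0344.
Boundary: ½(f(4) + f(13)) = ½(2.86613 + 4.40005) = 3.63309.
Integral + boundary = 39.6675.
Correction k=1: B_{2}/2! · (f^{(1)}(13) − f^{(1)}(4)) = 1/12 · (-0.0282055 − 0.477688) = -0.0421577.
Partial sum through k=1: 39.6253.
Correction k=2: B_{4}/4! · (f^{(3)}(13) − f^{(3)}(4)) = −1/720 · (0.00450504 − 0.0132691) = 1.21723e-05.
Partial sum through k=2: 39.6253.
Correction k=3: B_{6}/6! · (f^{(5)}(13) − f^{(5)}(4)) = 1/30240 · (6.39302e-05 − 0.000161256) = -3.21846e-09.
Partial sum through k=3: 39.6253.
Correction k=4: B_{8}/8! · (f^{(7)}(13) − f^{(7)}(4)) = −1/1209600 · (6.70662e-07 − 1.59977e-06) = 7.68108e-13.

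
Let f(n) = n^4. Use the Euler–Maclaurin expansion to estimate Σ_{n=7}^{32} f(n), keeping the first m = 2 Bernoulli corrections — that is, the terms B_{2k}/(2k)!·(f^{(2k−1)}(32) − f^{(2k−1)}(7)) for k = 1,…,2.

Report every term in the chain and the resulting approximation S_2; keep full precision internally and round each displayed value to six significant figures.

S_2 ≈ 7.24382e+06

The integral term ∫_7^32 x^4 dx = 6.70752e+06.
Endpoint term: (f(7) + f(32))/2 = (2401.00 + 1.04858e+06)/2 = 525488.
Integral + boundary = 7.23301e+06.
Correction k=1: B_{2}/2! · (f^{(1)}(32) − f^{(1)}(7)) = 1/12 · (131072 − 1372.00) = 10808.3.
After k=1: 7.24382e+06.
Correction k=2: B_{4}/4! · (f^{(3)}(32) − f^{(3)}(7)) = −1/720 · (768.000 − 168.000) = -0.833333.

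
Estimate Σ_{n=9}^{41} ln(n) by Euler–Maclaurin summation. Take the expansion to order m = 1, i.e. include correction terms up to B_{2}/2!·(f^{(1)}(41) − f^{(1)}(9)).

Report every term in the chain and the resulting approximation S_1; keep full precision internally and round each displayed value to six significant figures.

S_1 ≈ 103.430

∫_9^41 ln(x) dx evaluates to 100.481.
½[f(9) + f(41)] = ½[2.19722 + 3.71357] = 2.95540.
Integral + boundary = 103.437.
k=1: B_{2}/(2)! × [f^{(1)}(41) − f^{(1)}(9)] = 1/12 × (0.0243902 − 0.111111) = -0.00722674.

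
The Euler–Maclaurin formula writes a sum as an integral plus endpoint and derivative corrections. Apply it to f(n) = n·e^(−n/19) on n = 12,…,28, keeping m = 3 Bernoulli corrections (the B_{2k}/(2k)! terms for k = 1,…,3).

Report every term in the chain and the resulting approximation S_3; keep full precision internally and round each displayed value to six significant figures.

S_3 ≈ 115.006

∫_12^28 x·e^(−x/19) dx evaluates to 108.633.
½[f(12) + f(28)] = ½[6.38102 + 6.41424] = 6.39763.
So far: 115.031.
Order-1 term: 1/12 · (-0.108512 − 0.195908) = -0.0253683.
After k=1: 115.006.
Order-2 term: −1/720 · (0.000968555 − 0.00348867) = 3.50017e-06.
After k=2: 115.006.
Order-3 term: 1/30240 · (6.19860e-06 − 1.78246e-05) = -3.84456e-10.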